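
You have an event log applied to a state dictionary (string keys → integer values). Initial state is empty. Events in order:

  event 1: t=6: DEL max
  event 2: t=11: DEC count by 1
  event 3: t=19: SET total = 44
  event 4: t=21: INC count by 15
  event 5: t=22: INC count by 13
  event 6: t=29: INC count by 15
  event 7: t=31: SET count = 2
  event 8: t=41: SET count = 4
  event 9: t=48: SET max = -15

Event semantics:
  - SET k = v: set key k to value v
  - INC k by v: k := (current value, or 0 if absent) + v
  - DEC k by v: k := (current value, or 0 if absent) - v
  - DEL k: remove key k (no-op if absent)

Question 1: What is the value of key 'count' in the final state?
Answer: 4

Derivation:
Track key 'count' through all 9 events:
  event 1 (t=6: DEL max): count unchanged
  event 2 (t=11: DEC count by 1): count (absent) -> -1
  event 3 (t=19: SET total = 44): count unchanged
  event 4 (t=21: INC count by 15): count -1 -> 14
  event 5 (t=22: INC count by 13): count 14 -> 27
  event 6 (t=29: INC count by 15): count 27 -> 42
  event 7 (t=31: SET count = 2): count 42 -> 2
  event 8 (t=41: SET count = 4): count 2 -> 4
  event 9 (t=48: SET max = -15): count unchanged
Final: count = 4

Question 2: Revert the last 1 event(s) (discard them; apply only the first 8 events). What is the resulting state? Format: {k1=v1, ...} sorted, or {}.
Answer: {count=4, total=44}

Derivation:
Keep first 8 events (discard last 1):
  after event 1 (t=6: DEL max): {}
  after event 2 (t=11: DEC count by 1): {count=-1}
  after event 3 (t=19: SET total = 44): {count=-1, total=44}
  after event 4 (t=21: INC count by 15): {count=14, total=44}
  after event 5 (t=22: INC count by 13): {count=27, total=44}
  after event 6 (t=29: INC count by 15): {count=42, total=44}
  after event 7 (t=31: SET count = 2): {count=2, total=44}
  after event 8 (t=41: SET count = 4): {count=4, total=44}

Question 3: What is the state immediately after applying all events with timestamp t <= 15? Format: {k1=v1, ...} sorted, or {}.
Apply events with t <= 15 (2 events):
  after event 1 (t=6: DEL max): {}
  after event 2 (t=11: DEC count by 1): {count=-1}

Answer: {count=-1}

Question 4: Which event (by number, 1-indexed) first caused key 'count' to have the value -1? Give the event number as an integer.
Answer: 2

Derivation:
Looking for first event where count becomes -1:
  event 2: count (absent) -> -1  <-- first match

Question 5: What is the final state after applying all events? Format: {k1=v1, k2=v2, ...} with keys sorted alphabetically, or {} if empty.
Answer: {count=4, max=-15, total=44}

Derivation:
  after event 1 (t=6: DEL max): {}
  after event 2 (t=11: DEC count by 1): {count=-1}
  after event 3 (t=19: SET total = 44): {count=-1, total=44}
  after event 4 (t=21: INC count by 15): {count=14, total=44}
  after event 5 (t=22: INC count by 13): {count=27, total=44}
  after event 6 (t=29: INC count by 15): {count=42, total=44}
  after event 7 (t=31: SET count = 2): {count=2, total=44}
  after event 8 (t=41: SET count = 4): {count=4, total=44}
  after event 9 (t=48: SET max = -15): {count=4, max=-15, total=44}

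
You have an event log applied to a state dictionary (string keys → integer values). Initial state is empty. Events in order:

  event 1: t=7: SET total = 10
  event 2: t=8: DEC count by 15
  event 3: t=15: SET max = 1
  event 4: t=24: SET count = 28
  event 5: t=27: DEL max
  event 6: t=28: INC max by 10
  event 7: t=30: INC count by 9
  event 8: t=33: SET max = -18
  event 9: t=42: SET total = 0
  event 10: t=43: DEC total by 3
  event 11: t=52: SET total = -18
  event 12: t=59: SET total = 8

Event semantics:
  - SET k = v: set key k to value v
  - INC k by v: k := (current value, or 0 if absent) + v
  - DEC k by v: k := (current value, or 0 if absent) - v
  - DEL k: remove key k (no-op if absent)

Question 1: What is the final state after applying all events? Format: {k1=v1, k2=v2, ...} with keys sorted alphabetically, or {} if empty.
  after event 1 (t=7: SET total = 10): {total=10}
  after event 2 (t=8: DEC count by 15): {count=-15, total=10}
  after event 3 (t=15: SET max = 1): {count=-15, max=1, total=10}
  after event 4 (t=24: SET count = 28): {count=28, max=1, total=10}
  after event 5 (t=27: DEL max): {count=28, total=10}
  after event 6 (t=28: INC max by 10): {count=28, max=10, total=10}
  after event 7 (t=30: INC count by 9): {count=37, max=10, total=10}
  after event 8 (t=33: SET max = -18): {count=37, max=-18, total=10}
  after event 9 (t=42: SET total = 0): {count=37, max=-18, total=0}
  after event 10 (t=43: DEC total by 3): {count=37, max=-18, total=-3}
  after event 11 (t=52: SET total = -18): {count=37, max=-18, total=-18}
  after event 12 (t=59: SET total = 8): {count=37, max=-18, total=8}

Answer: {count=37, max=-18, total=8}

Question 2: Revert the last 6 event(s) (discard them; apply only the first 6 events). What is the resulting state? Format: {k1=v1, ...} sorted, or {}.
Keep first 6 events (discard last 6):
  after event 1 (t=7: SET total = 10): {total=10}
  after event 2 (t=8: DEC count by 15): {count=-15, total=10}
  after event 3 (t=15: SET max = 1): {count=-15, max=1, total=10}
  after event 4 (t=24: SET count = 28): {count=28, max=1, total=10}
  after event 5 (t=27: DEL max): {count=28, total=10}
  after event 6 (t=28: INC max by 10): {count=28, max=10, total=10}

Answer: {count=28, max=10, total=10}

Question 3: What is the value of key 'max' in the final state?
Answer: -18

Derivation:
Track key 'max' through all 12 events:
  event 1 (t=7: SET total = 10): max unchanged
  event 2 (t=8: DEC count by 15): max unchanged
  event 3 (t=15: SET max = 1): max (absent) -> 1
  event 4 (t=24: SET count = 28): max unchanged
  event 5 (t=27: DEL max): max 1 -> (absent)
  event 6 (t=28: INC max by 10): max (absent) -> 10
  event 7 (t=30: INC count by 9): max unchanged
  event 8 (t=33: SET max = -18): max 10 -> -18
  event 9 (t=42: SET total = 0): max unchanged
  event 10 (t=43: DEC total by 3): max unchanged
  event 11 (t=52: SET total = -18): max unchanged
  event 12 (t=59: SET total = 8): max unchanged
Final: max = -18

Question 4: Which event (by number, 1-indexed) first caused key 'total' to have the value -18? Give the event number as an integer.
Answer: 11

Derivation:
Looking for first event where total becomes -18:
  event 1: total = 10
  event 2: total = 10
  event 3: total = 10
  event 4: total = 10
  event 5: total = 10
  event 6: total = 10
  event 7: total = 10
  event 8: total = 10
  event 9: total = 0
  event 10: total = -3
  event 11: total -3 -> -18  <-- first match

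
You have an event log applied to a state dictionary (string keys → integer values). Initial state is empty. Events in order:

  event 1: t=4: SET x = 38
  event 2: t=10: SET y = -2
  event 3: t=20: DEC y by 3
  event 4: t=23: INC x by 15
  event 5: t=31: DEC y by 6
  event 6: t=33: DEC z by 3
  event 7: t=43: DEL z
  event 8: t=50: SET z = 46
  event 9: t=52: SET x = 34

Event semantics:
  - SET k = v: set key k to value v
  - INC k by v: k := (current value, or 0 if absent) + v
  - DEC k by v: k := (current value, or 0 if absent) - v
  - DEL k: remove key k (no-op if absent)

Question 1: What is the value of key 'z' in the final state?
Track key 'z' through all 9 events:
  event 1 (t=4: SET x = 38): z unchanged
  event 2 (t=10: SET y = -2): z unchanged
  event 3 (t=20: DEC y by 3): z unchanged
  event 4 (t=23: INC x by 15): z unchanged
  event 5 (t=31: DEC y by 6): z unchanged
  event 6 (t=33: DEC z by 3): z (absent) -> -3
  event 7 (t=43: DEL z): z -3 -> (absent)
  event 8 (t=50: SET z = 46): z (absent) -> 46
  event 9 (t=52: SET x = 34): z unchanged
Final: z = 46

Answer: 46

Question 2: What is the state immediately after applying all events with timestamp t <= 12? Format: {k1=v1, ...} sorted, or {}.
Answer: {x=38, y=-2}

Derivation:
Apply events with t <= 12 (2 events):
  after event 1 (t=4: SET x = 38): {x=38}
  after event 2 (t=10: SET y = -2): {x=38, y=-2}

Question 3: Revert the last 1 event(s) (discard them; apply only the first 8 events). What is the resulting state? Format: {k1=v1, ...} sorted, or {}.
Keep first 8 events (discard last 1):
  after event 1 (t=4: SET x = 38): {x=38}
  after event 2 (t=10: SET y = -2): {x=38, y=-2}
  after event 3 (t=20: DEC y by 3): {x=38, y=-5}
  after event 4 (t=23: INC x by 15): {x=53, y=-5}
  after event 5 (t=31: DEC y by 6): {x=53, y=-11}
  after event 6 (t=33: DEC z by 3): {x=53, y=-11, z=-3}
  after event 7 (t=43: DEL z): {x=53, y=-11}
  after event 8 (t=50: SET z = 46): {x=53, y=-11, z=46}

Answer: {x=53, y=-11, z=46}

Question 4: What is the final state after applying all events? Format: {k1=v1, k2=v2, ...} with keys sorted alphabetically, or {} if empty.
  after event 1 (t=4: SET x = 38): {x=38}
  after event 2 (t=10: SET y = -2): {x=38, y=-2}
  after event 3 (t=20: DEC y by 3): {x=38, y=-5}
  after event 4 (t=23: INC x by 15): {x=53, y=-5}
  after event 5 (t=31: DEC y by 6): {x=53, y=-11}
  after event 6 (t=33: DEC z by 3): {x=53, y=-11, z=-3}
  after event 7 (t=43: DEL z): {x=53, y=-11}
  after event 8 (t=50: SET z = 46): {x=53, y=-11, z=46}
  after event 9 (t=52: SET x = 34): {x=34, y=-11, z=46}

Answer: {x=34, y=-11, z=46}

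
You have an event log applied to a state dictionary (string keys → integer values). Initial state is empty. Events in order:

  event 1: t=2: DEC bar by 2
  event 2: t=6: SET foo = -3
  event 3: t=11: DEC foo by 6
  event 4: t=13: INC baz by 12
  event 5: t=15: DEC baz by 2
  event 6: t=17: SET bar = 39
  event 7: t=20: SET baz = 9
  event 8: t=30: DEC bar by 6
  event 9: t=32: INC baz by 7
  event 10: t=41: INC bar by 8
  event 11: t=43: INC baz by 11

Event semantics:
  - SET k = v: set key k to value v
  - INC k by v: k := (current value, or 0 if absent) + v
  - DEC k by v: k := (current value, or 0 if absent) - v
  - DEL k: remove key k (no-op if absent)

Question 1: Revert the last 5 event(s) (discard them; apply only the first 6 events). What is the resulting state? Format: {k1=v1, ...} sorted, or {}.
Answer: {bar=39, baz=10, foo=-9}

Derivation:
Keep first 6 events (discard last 5):
  after event 1 (t=2: DEC bar by 2): {bar=-2}
  after event 2 (t=6: SET foo = -3): {bar=-2, foo=-3}
  after event 3 (t=11: DEC foo by 6): {bar=-2, foo=-9}
  after event 4 (t=13: INC baz by 12): {bar=-2, baz=12, foo=-9}
  after event 5 (t=15: DEC baz by 2): {bar=-2, baz=10, foo=-9}
  after event 6 (t=17: SET bar = 39): {bar=39, baz=10, foo=-9}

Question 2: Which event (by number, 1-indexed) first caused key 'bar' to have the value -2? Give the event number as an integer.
Answer: 1

Derivation:
Looking for first event where bar becomes -2:
  event 1: bar (absent) -> -2  <-- first match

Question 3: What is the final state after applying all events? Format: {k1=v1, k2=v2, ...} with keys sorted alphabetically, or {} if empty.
Answer: {bar=41, baz=27, foo=-9}

Derivation:
  after event 1 (t=2: DEC bar by 2): {bar=-2}
  after event 2 (t=6: SET foo = -3): {bar=-2, foo=-3}
  after event 3 (t=11: DEC foo by 6): {bar=-2, foo=-9}
  after event 4 (t=13: INC baz by 12): {bar=-2, baz=12, foo=-9}
  after event 5 (t=15: DEC baz by 2): {bar=-2, baz=10, foo=-9}
  after event 6 (t=17: SET bar = 39): {bar=39, baz=10, foo=-9}
  after event 7 (t=20: SET baz = 9): {bar=39, baz=9, foo=-9}
  after event 8 (t=30: DEC bar by 6): {bar=33, baz=9, foo=-9}
  after event 9 (t=32: INC baz by 7): {bar=33, baz=16, foo=-9}
  after event 10 (t=41: INC bar by 8): {bar=41, baz=16, foo=-9}
  after event 11 (t=43: INC baz by 11): {bar=41, baz=27, foo=-9}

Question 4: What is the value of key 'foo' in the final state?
Answer: -9

Derivation:
Track key 'foo' through all 11 events:
  event 1 (t=2: DEC bar by 2): foo unchanged
  event 2 (t=6: SET foo = -3): foo (absent) -> -3
  event 3 (t=11: DEC foo by 6): foo -3 -> -9
  event 4 (t=13: INC baz by 12): foo unchanged
  event 5 (t=15: DEC baz by 2): foo unchanged
  event 6 (t=17: SET bar = 39): foo unchanged
  event 7 (t=20: SET baz = 9): foo unchanged
  event 8 (t=30: DEC bar by 6): foo unchanged
  event 9 (t=32: INC baz by 7): foo unchanged
  event 10 (t=41: INC bar by 8): foo unchanged
  event 11 (t=43: INC baz by 11): foo unchanged
Final: foo = -9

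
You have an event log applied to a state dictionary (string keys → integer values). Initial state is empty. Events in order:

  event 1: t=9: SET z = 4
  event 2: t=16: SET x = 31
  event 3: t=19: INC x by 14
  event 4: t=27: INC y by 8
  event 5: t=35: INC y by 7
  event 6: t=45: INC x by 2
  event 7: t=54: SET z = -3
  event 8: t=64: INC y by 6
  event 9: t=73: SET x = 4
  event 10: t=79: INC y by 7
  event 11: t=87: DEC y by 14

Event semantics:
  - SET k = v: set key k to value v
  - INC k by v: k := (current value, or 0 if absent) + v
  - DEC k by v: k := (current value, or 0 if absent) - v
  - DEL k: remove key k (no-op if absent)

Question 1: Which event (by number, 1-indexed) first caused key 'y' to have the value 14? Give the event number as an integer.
Answer: 11

Derivation:
Looking for first event where y becomes 14:
  event 4: y = 8
  event 5: y = 15
  event 6: y = 15
  event 7: y = 15
  event 8: y = 21
  event 9: y = 21
  event 10: y = 28
  event 11: y 28 -> 14  <-- first match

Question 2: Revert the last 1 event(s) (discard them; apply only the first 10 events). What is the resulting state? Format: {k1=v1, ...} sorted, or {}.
Keep first 10 events (discard last 1):
  after event 1 (t=9: SET z = 4): {z=4}
  after event 2 (t=16: SET x = 31): {x=31, z=4}
  after event 3 (t=19: INC x by 14): {x=45, z=4}
  after event 4 (t=27: INC y by 8): {x=45, y=8, z=4}
  after event 5 (t=35: INC y by 7): {x=45, y=15, z=4}
  after event 6 (t=45: INC x by 2): {x=47, y=15, z=4}
  after event 7 (t=54: SET z = -3): {x=47, y=15, z=-3}
  after event 8 (t=64: INC y by 6): {x=47, y=21, z=-3}
  after event 9 (t=73: SET x = 4): {x=4, y=21, z=-3}
  after event 10 (t=79: INC y by 7): {x=4, y=28, z=-3}

Answer: {x=4, y=28, z=-3}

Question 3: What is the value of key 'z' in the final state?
Track key 'z' through all 11 events:
  event 1 (t=9: SET z = 4): z (absent) -> 4
  event 2 (t=16: SET x = 31): z unchanged
  event 3 (t=19: INC x by 14): z unchanged
  event 4 (t=27: INC y by 8): z unchanged
  event 5 (t=35: INC y by 7): z unchanged
  event 6 (t=45: INC x by 2): z unchanged
  event 7 (t=54: SET z = -3): z 4 -> -3
  event 8 (t=64: INC y by 6): z unchanged
  event 9 (t=73: SET x = 4): z unchanged
  event 10 (t=79: INC y by 7): z unchanged
  event 11 (t=87: DEC y by 14): z unchanged
Final: z = -3

Answer: -3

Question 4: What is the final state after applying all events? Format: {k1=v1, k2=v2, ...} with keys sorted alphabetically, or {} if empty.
  after event 1 (t=9: SET z = 4): {z=4}
  after event 2 (t=16: SET x = 31): {x=31, z=4}
  after event 3 (t=19: INC x by 14): {x=45, z=4}
  after event 4 (t=27: INC y by 8): {x=45, y=8, z=4}
  after event 5 (t=35: INC y by 7): {x=45, y=15, z=4}
  after event 6 (t=45: INC x by 2): {x=47, y=15, z=4}
  after event 7 (t=54: SET z = -3): {x=47, y=15, z=-3}
  after event 8 (t=64: INC y by 6): {x=47, y=21, z=-3}
  after event 9 (t=73: SET x = 4): {x=4, y=21, z=-3}
  after event 10 (t=79: INC y by 7): {x=4, y=28, z=-3}
  after event 11 (t=87: DEC y by 14): {x=4, y=14, z=-3}

Answer: {x=4, y=14, z=-3}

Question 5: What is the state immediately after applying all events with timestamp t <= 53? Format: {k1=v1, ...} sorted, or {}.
Apply events with t <= 53 (6 events):
  after event 1 (t=9: SET z = 4): {z=4}
  after event 2 (t=16: SET x = 31): {x=31, z=4}
  after event 3 (t=19: INC x by 14): {x=45, z=4}
  after event 4 (t=27: INC y by 8): {x=45, y=8, z=4}
  after event 5 (t=35: INC y by 7): {x=45, y=15, z=4}
  after event 6 (t=45: INC x by 2): {x=47, y=15, z=4}

Answer: {x=47, y=15, z=4}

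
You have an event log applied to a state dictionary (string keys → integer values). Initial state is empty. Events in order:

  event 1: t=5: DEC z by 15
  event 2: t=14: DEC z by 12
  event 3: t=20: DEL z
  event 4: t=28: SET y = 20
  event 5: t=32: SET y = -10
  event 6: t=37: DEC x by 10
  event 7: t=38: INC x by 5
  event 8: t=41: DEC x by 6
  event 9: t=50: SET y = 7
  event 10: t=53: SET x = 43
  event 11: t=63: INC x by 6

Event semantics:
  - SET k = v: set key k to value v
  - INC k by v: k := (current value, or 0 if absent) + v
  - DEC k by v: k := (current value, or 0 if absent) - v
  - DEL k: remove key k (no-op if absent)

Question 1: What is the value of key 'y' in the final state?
Answer: 7

Derivation:
Track key 'y' through all 11 events:
  event 1 (t=5: DEC z by 15): y unchanged
  event 2 (t=14: DEC z by 12): y unchanged
  event 3 (t=20: DEL z): y unchanged
  event 4 (t=28: SET y = 20): y (absent) -> 20
  event 5 (t=32: SET y = -10): y 20 -> -10
  event 6 (t=37: DEC x by 10): y unchanged
  event 7 (t=38: INC x by 5): y unchanged
  event 8 (t=41: DEC x by 6): y unchanged
  event 9 (t=50: SET y = 7): y -10 -> 7
  event 10 (t=53: SET x = 43): y unchanged
  event 11 (t=63: INC x by 6): y unchanged
Final: y = 7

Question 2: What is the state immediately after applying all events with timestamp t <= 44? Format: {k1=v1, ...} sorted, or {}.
Answer: {x=-11, y=-10}

Derivation:
Apply events with t <= 44 (8 events):
  after event 1 (t=5: DEC z by 15): {z=-15}
  after event 2 (t=14: DEC z by 12): {z=-27}
  after event 3 (t=20: DEL z): {}
  after event 4 (t=28: SET y = 20): {y=20}
  after event 5 (t=32: SET y = -10): {y=-10}
  after event 6 (t=37: DEC x by 10): {x=-10, y=-10}
  after event 7 (t=38: INC x by 5): {x=-5, y=-10}
  after event 8 (t=41: DEC x by 6): {x=-11, y=-10}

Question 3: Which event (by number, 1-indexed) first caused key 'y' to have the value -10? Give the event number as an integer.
Looking for first event where y becomes -10:
  event 4: y = 20
  event 5: y 20 -> -10  <-- first match

Answer: 5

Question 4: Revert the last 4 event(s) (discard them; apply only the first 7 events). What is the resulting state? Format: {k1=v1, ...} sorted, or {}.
Keep first 7 events (discard last 4):
  after event 1 (t=5: DEC z by 15): {z=-15}
  after event 2 (t=14: DEC z by 12): {z=-27}
  after event 3 (t=20: DEL z): {}
  after event 4 (t=28: SET y = 20): {y=20}
  after event 5 (t=32: SET y = -10): {y=-10}
  after event 6 (t=37: DEC x by 10): {x=-10, y=-10}
  after event 7 (t=38: INC x by 5): {x=-5, y=-10}

Answer: {x=-5, y=-10}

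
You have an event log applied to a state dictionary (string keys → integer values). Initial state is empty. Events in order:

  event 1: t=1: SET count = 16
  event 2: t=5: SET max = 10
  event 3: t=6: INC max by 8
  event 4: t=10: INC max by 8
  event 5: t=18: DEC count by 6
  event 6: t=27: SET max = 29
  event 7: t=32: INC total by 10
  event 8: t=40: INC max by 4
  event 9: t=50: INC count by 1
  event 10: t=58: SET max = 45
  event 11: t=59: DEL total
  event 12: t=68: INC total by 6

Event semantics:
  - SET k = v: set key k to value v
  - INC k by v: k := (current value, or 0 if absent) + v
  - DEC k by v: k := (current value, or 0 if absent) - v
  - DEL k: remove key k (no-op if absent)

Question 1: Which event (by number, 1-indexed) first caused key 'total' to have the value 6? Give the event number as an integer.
Answer: 12

Derivation:
Looking for first event where total becomes 6:
  event 7: total = 10
  event 8: total = 10
  event 9: total = 10
  event 10: total = 10
  event 11: total = (absent)
  event 12: total (absent) -> 6  <-- first match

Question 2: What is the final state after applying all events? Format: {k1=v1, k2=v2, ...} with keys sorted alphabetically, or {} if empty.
Answer: {count=11, max=45, total=6}

Derivation:
  after event 1 (t=1: SET count = 16): {count=16}
  after event 2 (t=5: SET max = 10): {count=16, max=10}
  after event 3 (t=6: INC max by 8): {count=16, max=18}
  after event 4 (t=10: INC max by 8): {count=16, max=26}
  after event 5 (t=18: DEC count by 6): {count=10, max=26}
  after event 6 (t=27: SET max = 29): {count=10, max=29}
  after event 7 (t=32: INC total by 10): {count=10, max=29, total=10}
  after event 8 (t=40: INC max by 4): {count=10, max=33, total=10}
  after event 9 (t=50: INC count by 1): {count=11, max=33, total=10}
  after event 10 (t=58: SET max = 45): {count=11, max=45, total=10}
  after event 11 (t=59: DEL total): {count=11, max=45}
  after event 12 (t=68: INC total by 6): {count=11, max=45, total=6}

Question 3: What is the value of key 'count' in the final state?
Track key 'count' through all 12 events:
  event 1 (t=1: SET count = 16): count (absent) -> 16
  event 2 (t=5: SET max = 10): count unchanged
  event 3 (t=6: INC max by 8): count unchanged
  event 4 (t=10: INC max by 8): count unchanged
  event 5 (t=18: DEC count by 6): count 16 -> 10
  event 6 (t=27: SET max = 29): count unchanged
  event 7 (t=32: INC total by 10): count unchanged
  event 8 (t=40: INC max by 4): count unchanged
  event 9 (t=50: INC count by 1): count 10 -> 11
  event 10 (t=58: SET max = 45): count unchanged
  event 11 (t=59: DEL total): count unchanged
  event 12 (t=68: INC total by 6): count unchanged
Final: count = 11

Answer: 11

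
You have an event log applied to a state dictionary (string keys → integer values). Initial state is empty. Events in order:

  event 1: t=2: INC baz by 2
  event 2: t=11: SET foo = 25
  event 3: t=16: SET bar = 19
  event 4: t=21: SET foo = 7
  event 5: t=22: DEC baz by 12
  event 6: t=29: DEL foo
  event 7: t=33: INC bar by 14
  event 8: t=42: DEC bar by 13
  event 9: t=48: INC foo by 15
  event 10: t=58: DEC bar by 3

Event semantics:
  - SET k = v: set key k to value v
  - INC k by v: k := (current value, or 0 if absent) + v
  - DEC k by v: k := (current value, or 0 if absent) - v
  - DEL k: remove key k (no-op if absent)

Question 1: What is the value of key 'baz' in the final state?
Answer: -10

Derivation:
Track key 'baz' through all 10 events:
  event 1 (t=2: INC baz by 2): baz (absent) -> 2
  event 2 (t=11: SET foo = 25): baz unchanged
  event 3 (t=16: SET bar = 19): baz unchanged
  event 4 (t=21: SET foo = 7): baz unchanged
  event 5 (t=22: DEC baz by 12): baz 2 -> -10
  event 6 (t=29: DEL foo): baz unchanged
  event 7 (t=33: INC bar by 14): baz unchanged
  event 8 (t=42: DEC bar by 13): baz unchanged
  event 9 (t=48: INC foo by 15): baz unchanged
  event 10 (t=58: DEC bar by 3): baz unchanged
Final: baz = -10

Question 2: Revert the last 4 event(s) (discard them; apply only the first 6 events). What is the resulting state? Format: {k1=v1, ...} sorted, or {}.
Answer: {bar=19, baz=-10}

Derivation:
Keep first 6 events (discard last 4):
  after event 1 (t=2: INC baz by 2): {baz=2}
  after event 2 (t=11: SET foo = 25): {baz=2, foo=25}
  after event 3 (t=16: SET bar = 19): {bar=19, baz=2, foo=25}
  after event 4 (t=21: SET foo = 7): {bar=19, baz=2, foo=7}
  after event 5 (t=22: DEC baz by 12): {bar=19, baz=-10, foo=7}
  after event 6 (t=29: DEL foo): {bar=19, baz=-10}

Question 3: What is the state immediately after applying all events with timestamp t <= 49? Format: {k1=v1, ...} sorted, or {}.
Answer: {bar=20, baz=-10, foo=15}

Derivation:
Apply events with t <= 49 (9 events):
  after event 1 (t=2: INC baz by 2): {baz=2}
  after event 2 (t=11: SET foo = 25): {baz=2, foo=25}
  after event 3 (t=16: SET bar = 19): {bar=19, baz=2, foo=25}
  after event 4 (t=21: SET foo = 7): {bar=19, baz=2, foo=7}
  after event 5 (t=22: DEC baz by 12): {bar=19, baz=-10, foo=7}
  after event 6 (t=29: DEL foo): {bar=19, baz=-10}
  after event 7 (t=33: INC bar by 14): {bar=33, baz=-10}
  after event 8 (t=42: DEC bar by 13): {bar=20, baz=-10}
  after event 9 (t=48: INC foo by 15): {bar=20, baz=-10, foo=15}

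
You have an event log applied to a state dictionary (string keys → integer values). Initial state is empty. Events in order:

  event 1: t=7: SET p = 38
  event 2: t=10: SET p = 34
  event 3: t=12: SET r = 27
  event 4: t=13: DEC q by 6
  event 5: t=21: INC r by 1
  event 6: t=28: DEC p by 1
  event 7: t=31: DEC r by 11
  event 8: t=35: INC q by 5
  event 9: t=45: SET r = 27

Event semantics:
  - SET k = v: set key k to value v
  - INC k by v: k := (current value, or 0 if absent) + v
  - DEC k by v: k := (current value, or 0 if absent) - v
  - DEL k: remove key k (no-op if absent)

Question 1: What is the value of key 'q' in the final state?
Track key 'q' through all 9 events:
  event 1 (t=7: SET p = 38): q unchanged
  event 2 (t=10: SET p = 34): q unchanged
  event 3 (t=12: SET r = 27): q unchanged
  event 4 (t=13: DEC q by 6): q (absent) -> -6
  event 5 (t=21: INC r by 1): q unchanged
  event 6 (t=28: DEC p by 1): q unchanged
  event 7 (t=31: DEC r by 11): q unchanged
  event 8 (t=35: INC q by 5): q -6 -> -1
  event 9 (t=45: SET r = 27): q unchanged
Final: q = -1

Answer: -1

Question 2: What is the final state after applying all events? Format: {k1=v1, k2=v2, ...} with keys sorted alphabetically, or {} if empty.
Answer: {p=33, q=-1, r=27}

Derivation:
  after event 1 (t=7: SET p = 38): {p=38}
  after event 2 (t=10: SET p = 34): {p=34}
  after event 3 (t=12: SET r = 27): {p=34, r=27}
  after event 4 (t=13: DEC q by 6): {p=34, q=-6, r=27}
  after event 5 (t=21: INC r by 1): {p=34, q=-6, r=28}
  after event 6 (t=28: DEC p by 1): {p=33, q=-6, r=28}
  after event 7 (t=31: DEC r by 11): {p=33, q=-6, r=17}
  after event 8 (t=35: INC q by 5): {p=33, q=-1, r=17}
  after event 9 (t=45: SET r = 27): {p=33, q=-1, r=27}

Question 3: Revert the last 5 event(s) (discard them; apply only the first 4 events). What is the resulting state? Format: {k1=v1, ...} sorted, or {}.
Keep first 4 events (discard last 5):
  after event 1 (t=7: SET p = 38): {p=38}
  after event 2 (t=10: SET p = 34): {p=34}
  after event 3 (t=12: SET r = 27): {p=34, r=27}
  after event 4 (t=13: DEC q by 6): {p=34, q=-6, r=27}

Answer: {p=34, q=-6, r=27}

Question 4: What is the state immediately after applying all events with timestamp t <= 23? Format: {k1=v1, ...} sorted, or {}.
Answer: {p=34, q=-6, r=28}

Derivation:
Apply events with t <= 23 (5 events):
  after event 1 (t=7: SET p = 38): {p=38}
  after event 2 (t=10: SET p = 34): {p=34}
  after event 3 (t=12: SET r = 27): {p=34, r=27}
  after event 4 (t=13: DEC q by 6): {p=34, q=-6, r=27}
  after event 5 (t=21: INC r by 1): {p=34, q=-6, r=28}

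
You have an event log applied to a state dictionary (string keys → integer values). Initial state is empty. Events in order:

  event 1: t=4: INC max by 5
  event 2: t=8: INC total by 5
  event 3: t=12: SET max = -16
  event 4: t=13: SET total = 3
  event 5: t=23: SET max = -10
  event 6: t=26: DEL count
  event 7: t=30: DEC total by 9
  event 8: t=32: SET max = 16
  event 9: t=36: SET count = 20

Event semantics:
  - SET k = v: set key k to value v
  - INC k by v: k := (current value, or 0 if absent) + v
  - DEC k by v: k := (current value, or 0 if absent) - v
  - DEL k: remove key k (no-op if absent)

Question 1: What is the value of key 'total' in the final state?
Track key 'total' through all 9 events:
  event 1 (t=4: INC max by 5): total unchanged
  event 2 (t=8: INC total by 5): total (absent) -> 5
  event 3 (t=12: SET max = -16): total unchanged
  event 4 (t=13: SET total = 3): total 5 -> 3
  event 5 (t=23: SET max = -10): total unchanged
  event 6 (t=26: DEL count): total unchanged
  event 7 (t=30: DEC total by 9): total 3 -> -6
  event 8 (t=32: SET max = 16): total unchanged
  event 9 (t=36: SET count = 20): total unchanged
Final: total = -6

Answer: -6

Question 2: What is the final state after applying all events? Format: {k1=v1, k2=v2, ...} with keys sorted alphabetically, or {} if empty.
Answer: {count=20, max=16, total=-6}

Derivation:
  after event 1 (t=4: INC max by 5): {max=5}
  after event 2 (t=8: INC total by 5): {max=5, total=5}
  after event 3 (t=12: SET max = -16): {max=-16, total=5}
  after event 4 (t=13: SET total = 3): {max=-16, total=3}
  after event 5 (t=23: SET max = -10): {max=-10, total=3}
  after event 6 (t=26: DEL count): {max=-10, total=3}
  after event 7 (t=30: DEC total by 9): {max=-10, total=-6}
  after event 8 (t=32: SET max = 16): {max=16, total=-6}
  after event 9 (t=36: SET count = 20): {count=20, max=16, total=-6}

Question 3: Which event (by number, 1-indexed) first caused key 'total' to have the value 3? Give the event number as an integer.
Looking for first event where total becomes 3:
  event 2: total = 5
  event 3: total = 5
  event 4: total 5 -> 3  <-- first match

Answer: 4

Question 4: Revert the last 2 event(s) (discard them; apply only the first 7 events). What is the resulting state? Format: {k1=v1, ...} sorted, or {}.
Keep first 7 events (discard last 2):
  after event 1 (t=4: INC max by 5): {max=5}
  after event 2 (t=8: INC total by 5): {max=5, total=5}
  after event 3 (t=12: SET max = -16): {max=-16, total=5}
  after event 4 (t=13: SET total = 3): {max=-16, total=3}
  after event 5 (t=23: SET max = -10): {max=-10, total=3}
  after event 6 (t=26: DEL count): {max=-10, total=3}
  after event 7 (t=30: DEC total by 9): {max=-10, total=-6}

Answer: {max=-10, total=-6}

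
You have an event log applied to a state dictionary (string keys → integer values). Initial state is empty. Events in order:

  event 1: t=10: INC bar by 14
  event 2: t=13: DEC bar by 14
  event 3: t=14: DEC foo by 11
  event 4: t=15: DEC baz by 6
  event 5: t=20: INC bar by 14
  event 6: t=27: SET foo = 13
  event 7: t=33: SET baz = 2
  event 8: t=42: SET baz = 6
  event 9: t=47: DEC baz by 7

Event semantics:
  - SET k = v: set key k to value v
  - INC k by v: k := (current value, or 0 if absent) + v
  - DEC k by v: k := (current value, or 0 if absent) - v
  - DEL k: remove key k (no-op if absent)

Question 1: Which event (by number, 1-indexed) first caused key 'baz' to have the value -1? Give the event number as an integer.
Looking for first event where baz becomes -1:
  event 4: baz = -6
  event 5: baz = -6
  event 6: baz = -6
  event 7: baz = 2
  event 8: baz = 6
  event 9: baz 6 -> -1  <-- first match

Answer: 9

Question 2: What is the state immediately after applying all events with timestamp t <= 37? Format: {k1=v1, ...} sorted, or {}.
Apply events with t <= 37 (7 events):
  after event 1 (t=10: INC bar by 14): {bar=14}
  after event 2 (t=13: DEC bar by 14): {bar=0}
  after event 3 (t=14: DEC foo by 11): {bar=0, foo=-11}
  after event 4 (t=15: DEC baz by 6): {bar=0, baz=-6, foo=-11}
  after event 5 (t=20: INC bar by 14): {bar=14, baz=-6, foo=-11}
  after event 6 (t=27: SET foo = 13): {bar=14, baz=-6, foo=13}
  after event 7 (t=33: SET baz = 2): {bar=14, baz=2, foo=13}

Answer: {bar=14, baz=2, foo=13}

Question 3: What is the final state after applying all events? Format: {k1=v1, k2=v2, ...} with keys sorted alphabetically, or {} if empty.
  after event 1 (t=10: INC bar by 14): {bar=14}
  after event 2 (t=13: DEC bar by 14): {bar=0}
  after event 3 (t=14: DEC foo by 11): {bar=0, foo=-11}
  after event 4 (t=15: DEC baz by 6): {bar=0, baz=-6, foo=-11}
  after event 5 (t=20: INC bar by 14): {bar=14, baz=-6, foo=-11}
  after event 6 (t=27: SET foo = 13): {bar=14, baz=-6, foo=13}
  after event 7 (t=33: SET baz = 2): {bar=14, baz=2, foo=13}
  after event 8 (t=42: SET baz = 6): {bar=14, baz=6, foo=13}
  after event 9 (t=47: DEC baz by 7): {bar=14, baz=-1, foo=13}

Answer: {bar=14, baz=-1, foo=13}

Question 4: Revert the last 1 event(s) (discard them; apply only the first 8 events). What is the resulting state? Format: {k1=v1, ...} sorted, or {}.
Answer: {bar=14, baz=6, foo=13}

Derivation:
Keep first 8 events (discard last 1):
  after event 1 (t=10: INC bar by 14): {bar=14}
  after event 2 (t=13: DEC bar by 14): {bar=0}
  after event 3 (t=14: DEC foo by 11): {bar=0, foo=-11}
  after event 4 (t=15: DEC baz by 6): {bar=0, baz=-6, foo=-11}
  after event 5 (t=20: INC bar by 14): {bar=14, baz=-6, foo=-11}
  after event 6 (t=27: SET foo = 13): {bar=14, baz=-6, foo=13}
  after event 7 (t=33: SET baz = 2): {bar=14, baz=2, foo=13}
  after event 8 (t=42: SET baz = 6): {bar=14, baz=6, foo=13}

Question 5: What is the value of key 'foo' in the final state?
Track key 'foo' through all 9 events:
  event 1 (t=10: INC bar by 14): foo unchanged
  event 2 (t=13: DEC bar by 14): foo unchanged
  event 3 (t=14: DEC foo by 11): foo (absent) -> -11
  event 4 (t=15: DEC baz by 6): foo unchanged
  event 5 (t=20: INC bar by 14): foo unchanged
  event 6 (t=27: SET foo = 13): foo -11 -> 13
  event 7 (t=33: SET baz = 2): foo unchanged
  event 8 (t=42: SET baz = 6): foo unchanged
  event 9 (t=47: DEC baz by 7): foo unchanged
Final: foo = 13

Answer: 13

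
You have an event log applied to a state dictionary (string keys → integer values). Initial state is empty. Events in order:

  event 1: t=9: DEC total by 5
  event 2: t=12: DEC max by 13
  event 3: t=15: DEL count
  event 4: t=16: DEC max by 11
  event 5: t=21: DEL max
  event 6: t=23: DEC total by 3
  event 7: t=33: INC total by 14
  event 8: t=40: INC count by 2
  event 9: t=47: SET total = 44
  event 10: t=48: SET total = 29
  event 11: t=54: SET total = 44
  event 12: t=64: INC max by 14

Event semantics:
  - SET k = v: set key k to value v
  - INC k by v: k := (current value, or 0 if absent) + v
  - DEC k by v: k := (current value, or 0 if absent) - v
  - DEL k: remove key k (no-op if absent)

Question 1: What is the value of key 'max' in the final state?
Answer: 14

Derivation:
Track key 'max' through all 12 events:
  event 1 (t=9: DEC total by 5): max unchanged
  event 2 (t=12: DEC max by 13): max (absent) -> -13
  event 3 (t=15: DEL count): max unchanged
  event 4 (t=16: DEC max by 11): max -13 -> -24
  event 5 (t=21: DEL max): max -24 -> (absent)
  event 6 (t=23: DEC total by 3): max unchanged
  event 7 (t=33: INC total by 14): max unchanged
  event 8 (t=40: INC count by 2): max unchanged
  event 9 (t=47: SET total = 44): max unchanged
  event 10 (t=48: SET total = 29): max unchanged
  event 11 (t=54: SET total = 44): max unchanged
  event 12 (t=64: INC max by 14): max (absent) -> 14
Final: max = 14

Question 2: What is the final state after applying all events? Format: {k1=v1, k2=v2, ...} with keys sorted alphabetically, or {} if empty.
Answer: {count=2, max=14, total=44}

Derivation:
  after event 1 (t=9: DEC total by 5): {total=-5}
  after event 2 (t=12: DEC max by 13): {max=-13, total=-5}
  after event 3 (t=15: DEL count): {max=-13, total=-5}
  after event 4 (t=16: DEC max by 11): {max=-24, total=-5}
  after event 5 (t=21: DEL max): {total=-5}
  after event 6 (t=23: DEC total by 3): {total=-8}
  after event 7 (t=33: INC total by 14): {total=6}
  after event 8 (t=40: INC count by 2): {count=2, total=6}
  after event 9 (t=47: SET total = 44): {count=2, total=44}
  after event 10 (t=48: SET total = 29): {count=2, total=29}
  after event 11 (t=54: SET total = 44): {count=2, total=44}
  after event 12 (t=64: INC max by 14): {count=2, max=14, total=44}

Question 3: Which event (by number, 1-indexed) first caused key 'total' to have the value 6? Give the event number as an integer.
Answer: 7

Derivation:
Looking for first event where total becomes 6:
  event 1: total = -5
  event 2: total = -5
  event 3: total = -5
  event 4: total = -5
  event 5: total = -5
  event 6: total = -8
  event 7: total -8 -> 6  <-- first match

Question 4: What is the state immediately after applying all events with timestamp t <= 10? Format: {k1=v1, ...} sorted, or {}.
Apply events with t <= 10 (1 events):
  after event 1 (t=9: DEC total by 5): {total=-5}

Answer: {total=-5}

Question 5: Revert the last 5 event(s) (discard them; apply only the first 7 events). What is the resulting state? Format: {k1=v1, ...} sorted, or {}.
Answer: {total=6}

Derivation:
Keep first 7 events (discard last 5):
  after event 1 (t=9: DEC total by 5): {total=-5}
  after event 2 (t=12: DEC max by 13): {max=-13, total=-5}
  after event 3 (t=15: DEL count): {max=-13, total=-5}
  after event 4 (t=16: DEC max by 11): {max=-24, total=-5}
  after event 5 (t=21: DEL max): {total=-5}
  after event 6 (t=23: DEC total by 3): {total=-8}
  after event 7 (t=33: INC total by 14): {total=6}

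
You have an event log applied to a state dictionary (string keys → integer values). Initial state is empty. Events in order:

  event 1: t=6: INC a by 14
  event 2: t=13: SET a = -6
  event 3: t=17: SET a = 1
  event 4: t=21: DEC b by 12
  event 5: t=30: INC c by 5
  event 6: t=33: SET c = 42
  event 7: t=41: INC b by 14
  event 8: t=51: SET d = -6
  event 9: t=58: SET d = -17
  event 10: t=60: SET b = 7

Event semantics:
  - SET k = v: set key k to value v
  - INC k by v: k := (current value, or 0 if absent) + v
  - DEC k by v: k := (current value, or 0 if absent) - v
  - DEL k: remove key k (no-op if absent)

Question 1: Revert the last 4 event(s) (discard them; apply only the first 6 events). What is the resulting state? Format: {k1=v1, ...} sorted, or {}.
Keep first 6 events (discard last 4):
  after event 1 (t=6: INC a by 14): {a=14}
  after event 2 (t=13: SET a = -6): {a=-6}
  after event 3 (t=17: SET a = 1): {a=1}
  after event 4 (t=21: DEC b by 12): {a=1, b=-12}
  after event 5 (t=30: INC c by 5): {a=1, b=-12, c=5}
  after event 6 (t=33: SET c = 42): {a=1, b=-12, c=42}

Answer: {a=1, b=-12, c=42}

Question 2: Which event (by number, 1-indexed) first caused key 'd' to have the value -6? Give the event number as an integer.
Answer: 8

Derivation:
Looking for first event where d becomes -6:
  event 8: d (absent) -> -6  <-- first match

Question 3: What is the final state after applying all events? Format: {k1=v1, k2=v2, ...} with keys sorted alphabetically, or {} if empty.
  after event 1 (t=6: INC a by 14): {a=14}
  after event 2 (t=13: SET a = -6): {a=-6}
  after event 3 (t=17: SET a = 1): {a=1}
  after event 4 (t=21: DEC b by 12): {a=1, b=-12}
  after event 5 (t=30: INC c by 5): {a=1, b=-12, c=5}
  after event 6 (t=33: SET c = 42): {a=1, b=-12, c=42}
  after event 7 (t=41: INC b by 14): {a=1, b=2, c=42}
  after event 8 (t=51: SET d = -6): {a=1, b=2, c=42, d=-6}
  after event 9 (t=58: SET d = -17): {a=1, b=2, c=42, d=-17}
  after event 10 (t=60: SET b = 7): {a=1, b=7, c=42, d=-17}

Answer: {a=1, b=7, c=42, d=-17}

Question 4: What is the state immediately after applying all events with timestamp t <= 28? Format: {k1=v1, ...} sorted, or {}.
Answer: {a=1, b=-12}

Derivation:
Apply events with t <= 28 (4 events):
  after event 1 (t=6: INC a by 14): {a=14}
  after event 2 (t=13: SET a = -6): {a=-6}
  after event 3 (t=17: SET a = 1): {a=1}
  after event 4 (t=21: DEC b by 12): {a=1, b=-12}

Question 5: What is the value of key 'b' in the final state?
Answer: 7

Derivation:
Track key 'b' through all 10 events:
  event 1 (t=6: INC a by 14): b unchanged
  event 2 (t=13: SET a = -6): b unchanged
  event 3 (t=17: SET a = 1): b unchanged
  event 4 (t=21: DEC b by 12): b (absent) -> -12
  event 5 (t=30: INC c by 5): b unchanged
  event 6 (t=33: SET c = 42): b unchanged
  event 7 (t=41: INC b by 14): b -12 -> 2
  event 8 (t=51: SET d = -6): b unchanged
  event 9 (t=58: SET d = -17): b unchanged
  event 10 (t=60: SET b = 7): b 2 -> 7
Final: b = 7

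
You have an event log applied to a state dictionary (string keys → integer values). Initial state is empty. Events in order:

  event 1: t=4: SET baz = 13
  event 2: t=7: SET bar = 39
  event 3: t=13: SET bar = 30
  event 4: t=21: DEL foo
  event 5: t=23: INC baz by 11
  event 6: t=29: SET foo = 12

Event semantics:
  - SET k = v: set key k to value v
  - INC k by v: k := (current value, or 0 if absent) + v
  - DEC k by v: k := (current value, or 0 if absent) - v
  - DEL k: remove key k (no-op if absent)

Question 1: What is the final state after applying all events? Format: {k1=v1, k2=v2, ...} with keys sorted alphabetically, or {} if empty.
  after event 1 (t=4: SET baz = 13): {baz=13}
  after event 2 (t=7: SET bar = 39): {bar=39, baz=13}
  after event 3 (t=13: SET bar = 30): {bar=30, baz=13}
  after event 4 (t=21: DEL foo): {bar=30, baz=13}
  after event 5 (t=23: INC baz by 11): {bar=30, baz=24}
  after event 6 (t=29: SET foo = 12): {bar=30, baz=24, foo=12}

Answer: {bar=30, baz=24, foo=12}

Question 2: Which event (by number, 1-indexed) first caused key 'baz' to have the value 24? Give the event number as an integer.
Looking for first event where baz becomes 24:
  event 1: baz = 13
  event 2: baz = 13
  event 3: baz = 13
  event 4: baz = 13
  event 5: baz 13 -> 24  <-- first match

Answer: 5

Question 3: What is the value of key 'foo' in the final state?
Track key 'foo' through all 6 events:
  event 1 (t=4: SET baz = 13): foo unchanged
  event 2 (t=7: SET bar = 39): foo unchanged
  event 3 (t=13: SET bar = 30): foo unchanged
  event 4 (t=21: DEL foo): foo (absent) -> (absent)
  event 5 (t=23: INC baz by 11): foo unchanged
  event 6 (t=29: SET foo = 12): foo (absent) -> 12
Final: foo = 12

Answer: 12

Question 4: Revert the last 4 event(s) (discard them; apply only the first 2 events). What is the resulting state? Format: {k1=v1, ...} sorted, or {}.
Keep first 2 events (discard last 4):
  after event 1 (t=4: SET baz = 13): {baz=13}
  after event 2 (t=7: SET bar = 39): {bar=39, baz=13}

Answer: {bar=39, baz=13}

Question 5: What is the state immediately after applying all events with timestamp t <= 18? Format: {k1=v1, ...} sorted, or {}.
Answer: {bar=30, baz=13}

Derivation:
Apply events with t <= 18 (3 events):
  after event 1 (t=4: SET baz = 13): {baz=13}
  after event 2 (t=7: SET bar = 39): {bar=39, baz=13}
  after event 3 (t=13: SET bar = 30): {bar=30, baz=13}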